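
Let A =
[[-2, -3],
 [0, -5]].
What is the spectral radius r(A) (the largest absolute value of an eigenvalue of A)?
r(A) = 5

The eigenvalues of A are the roots of its characteristic polynomial. With M = A (coefficients from the trace and determinant):
  p(λ) = det(λ I - M) = λ^2 + 7λ + 10.
For λ^2 + 7λ + 10 the discriminant is 9. It is a perfect square (3^2), so the roots are rational: λ = (-7 ± 3)/2 = -2, -5.
Thus the eigenvalues (to 4 decimals) are -2 (modulus 2); -5 (modulus 5). The spectral radius is the largest modulus: r(A) = 5. (Cross-check: r(A) ≤ ||A||_2 ≈ 5.9292; equality holds whenever A is normal, though it can also hold for some non-normal A.)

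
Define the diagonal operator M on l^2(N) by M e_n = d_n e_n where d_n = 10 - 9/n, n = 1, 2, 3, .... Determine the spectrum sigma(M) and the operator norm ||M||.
sigma(M) = {10 - 9/n : n ≥ 1} ∪ {10}; ||M|| = 10

A bounded diagonal operator on l^2 with diagonal entries d_n has spectrum equal to the closure of {d_n : n ≥ 1}: every d_n is an eigenvalue (with eigenvector e_n), so {d_n} ⊂ sigma(M); the spectrum is closed, so its closure is too; and for lambda not in the closure, (M - lambda I) has bounded inverse (the diagonal entries 1/(d_n - lambda) are bounded). For our sequence d_n = 10 - 9/n, n = 1, 2, 3, ...:
  - {d_n} = {10 - 9/n : n ≥ 1}; the only limit point is 10
  - closure = {10 - 9/n : n ≥ 1} ∪ {10}
For the norm: a diagonal operator has ||M|| = sup_n |d_n|. Here d_n = 10 - 9/n increases monotonically from d_1 = 1 toward 10, with all terms in [1, 10); so sup_n |d_n| = 10 (the supremum is the limit, not attained). So ||M|| = 10.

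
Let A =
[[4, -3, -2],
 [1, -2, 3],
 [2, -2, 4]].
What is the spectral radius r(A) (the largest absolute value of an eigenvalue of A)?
r(A) ≈ 4.4068

The eigenvalues of A are the roots of its characteristic polynomial. With M = A (coefficients from the trace, the sum of principal 2x2 minors, and det A):
  p(λ) = det(λ I - M) = λ^3 - 6λ^2 + 13λ + 18.
No integer candidate from the rational root theorem (±divisors of 18) is a root, so the roots are irrational. The cubic discriminant is Δ = -21172 < 0, so there is one real root and a complex-conjugate pair. p(-1) = -2 and p(0) = 18 have opposite signs, so a root lies in (-1, 0); Newton's method refines it to λ ≈ -0.9269. Dividing out (λ - (-0.9269)) leaves approximately λ^2 - 6.9269λ + 19.4203. For λ^2 - 6.9269λ + 19.4203 the discriminant is -29.6996. It is negative, so the remaining roots are the complex-conjugate pair λ ≈ 3.4634 ± 2.7249i. Their product equals the constant term, so |λ|^2 ≈ 19.4203 and |λ| ≈ 4.4068.
Thus the eigenvalues (to 4 decimals) are -0.9269 (modulus 0.9269); 3.4634 ± 2.7249i (modulus 4.4068). The spectral radius is the largest modulus: r(A) ≈ 4.4068. (Cross-check: r(A) ≤ ||A||_2 ≈ 6.4612; equality holds whenever A is normal, though it can also hold for some non-normal A.)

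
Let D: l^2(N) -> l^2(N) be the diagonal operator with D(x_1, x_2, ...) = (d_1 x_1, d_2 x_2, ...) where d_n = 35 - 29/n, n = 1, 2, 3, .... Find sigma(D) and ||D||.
sigma(D) = {35 - 29/n : n ≥ 1} ∪ {35}; ||D|| = 35

A bounded diagonal operator on l^2 with diagonal entries d_n has spectrum equal to the closure of {d_n : n ≥ 1}: every d_n is an eigenvalue (with eigenvector e_n), so {d_n} ⊂ sigma(D); the spectrum is closed, so its closure is too; and for lambda not in the closure, (D - lambda I) has bounded inverse (the diagonal entries 1/(d_n - lambda) are bounded). For our sequence d_n = 35 - 29/n, n = 1, 2, 3, ...:
  - {d_n} = {35 - 29/n : n ≥ 1}; the only limit point is 35
  - closure = {35 - 29/n : n ≥ 1} ∪ {35}
For the norm: a diagonal operator has ||D|| = sup_n |d_n|. Here d_n = 35 - 29/n increases monotonically from d_1 = 6 toward 35, with all terms in [6, 35); so sup_n |d_n| = 35 (the supremum is the limit, not attained). So ||D|| = 35.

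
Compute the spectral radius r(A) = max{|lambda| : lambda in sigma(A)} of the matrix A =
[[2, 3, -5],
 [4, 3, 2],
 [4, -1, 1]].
r(A) ≈ 5.5352

The eigenvalues of A are the roots of its characteristic polynomial. With M = A (coefficients from the trace, the sum of principal 2x2 minors, and det A):
  p(λ) = det(λ I - M) = λ^3 - 6λ^2 + 21λ - 102.
No integer candidate from the rational root theorem (±divisors of 102) is a root, so the roots are irrational. The cubic discriminant is Δ = -158868 < 0, so there is one real root and a complex-conjugate pair. p(5) = -22 and p(6) = 24 have opposite signs, so a root lies in (5, 6); Newton's method refines it to λ ≈ 5.5352. Dividing out (λ - (5.5352)) leaves approximately λ^2 - 0.4648λ + 18.4274. For λ^2 - 0.4648λ + 18.4274 the discriminant is -73.4936. It is negative, so the remaining roots are the complex-conjugate pair λ ≈ 0.2324 ± 4.2864i. Their product equals the constant term, so |λ|^2 ≈ 18.4274 and |λ| ≈ 4.2927.
Thus the eigenvalues (to 4 decimals) are 5.5352 (modulus 5.5352); 0.2324 ± 4.2864i (modulus 4.2927). The spectral radius is the largest modulus: r(A) ≈ 5.5352. (Cross-check: r(A) ≤ ||A||_2 ≈ 6.6871; equality holds whenever A is normal, though it can also hold for some non-normal A.)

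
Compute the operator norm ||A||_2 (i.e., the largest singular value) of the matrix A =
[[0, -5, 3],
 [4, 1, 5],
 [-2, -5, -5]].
||A||_2 ≈ 9.3003 (= sqrt(largest eigenvalue of A^T A))

||A||_2 = sigma_max(A) = sqrt(lambda_max(A^T A)). Form the symmetric matrix M = A^T A =
[[20, 14, 30],
 [14, 51, 15],
 [30, 15, 59]].
Its characteristic polynomial (trace, sum of principal 2x2 minors, determinant of M give the coefficients) is
  p(λ) = det(λ I - M) = λ^3 - 130λ^2 + 3888λ - 10816.
No integer candidate from the rational root theorem (±divisors of 10816) is a root, so the roots are irrational. The cubic discriminant is Δ = 20570577920 > 0, so there are three distinct real roots. p(3) = -295 and p(4) = 2720 have opposite signs, so a root lies in (3, 4); Newton's method refines it to λ ≈ 3.0944. p(40) = 704 and p(41) = -1017 have opposite signs, so a root lies in (40, 41); Newton's method refines it to λ ≈ 40.4103. p(86) = -1872 and p(87) = 1973 have opposite signs, so a root lies in (86, 87); Newton's method refines it to λ ≈ 86.4953. Check (Vieta): the three roots sum to 130, matching tr M = 130.
So the eigenvalues of A^T A are ≈ 3.0944, 40.4103, 86.4953 (all ≥ 0, as they must be for A^T A). The largest is λ_max ≈ 86.4953, hence ||A||_2 = sqrt(λ_max) ≈ 9.3003.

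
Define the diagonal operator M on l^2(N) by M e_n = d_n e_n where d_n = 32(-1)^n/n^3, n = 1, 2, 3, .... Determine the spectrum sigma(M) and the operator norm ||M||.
sigma(M) = {32(-1)^n/n^3 : n ≥ 1} ∪ {0}; ||M|| = 32

A bounded diagonal operator on l^2 with diagonal entries d_n has spectrum equal to the closure of {d_n : n ≥ 1}: every d_n is an eigenvalue (with eigenvector e_n), so {d_n} ⊂ sigma(M); the spectrum is closed, so its closure is too; and for lambda not in the closure, (M - lambda I) has bounded inverse (the diagonal entries 1/(d_n - lambda) are bounded). For our sequence d_n = 32(-1)^n/n^3, n = 1, 2, 3, ...:
  - {d_n} = {32(-1)^n/n^3 : n ≥ 1}; the only limit point is 0
  - closure = {32(-1)^n/n^3 : n ≥ 1} ∪ {0}
For the norm: a diagonal operator has ||M|| = sup_n |d_n|. Here |d_n| = 32/n^3 is decreasing, so sup_n |d_n| = |d_1| = 32. So ||M|| = 32.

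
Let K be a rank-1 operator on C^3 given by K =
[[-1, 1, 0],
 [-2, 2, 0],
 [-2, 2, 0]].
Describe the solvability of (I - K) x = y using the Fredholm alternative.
(I - K) is singular (det(I - K) = 0, i.e. 1 ∈ sigma(K)). (I - K) x = y is solvable iff y ⊥ ker((I - K)^*) = span{(-1, 1, 0)}, i.e. iff -y_1 + y_2 = 0. When solvable, the solutions are x = y + c·(1, 2, 2), c arbitrary (ker(I - K) = span{(1, 2, 2)}, dimension 1).

K has rank 1, so it is an outer product K = u v^T: every row of K is a multiple of one row vector. Reading off the entries, u = (1, 2, 2) and v = (-1, 1, 0) (row i of K equals u_i·v^T). A rank-one matrix u v^T satisfies K u = u (v·u) and kills the (2)-dimensional subspace v^⊥, so its characteristic polynomial is lambda^2 (lambda - v·u) with v·u = tr K = 1. Hence the eigenvalues of I - K are 1 (multiplicity 2) and 1 - (1) = 0, so det(I - K) = 0. (Direct check: I - K =
[[2, -1, 0],
 [2, -1, 0],
 [2, -2, 1]]
has determinant 0.) So 1 is an eigenvalue of K and (I - K) is not invertible. The finite-dimensional Fredholm alternative says: either (I - K) is invertible, or ker(I - K) ≠ {0} and then range(I - K) = ker((I - K)^*)^⊥, with dim ker(I - K) = dim ker((I - K)^*). We are in the second case, so we need both kernels. Kernel of I - K: (I - K) u = u - u (v·u) = u - u = 0, so ker(I - K) = span{u} = span{(1, 2, 2)} (it is exactly 1-dimensional because rank(I - K) = 2). Kernel of the adjoint: K is real, so (I - K)^* = I - K^T = I - v u^T, and (I - v u^T) v = v - v (u·v) = 0; hence ker((I - K)^*) = span{v} = span{(-1, 1, 0)}. Therefore (I - K) x = y is solvable iff <y, v> = 0, i.e. iff -y_1 + y_2 = 0. When this holds, K y = u (v·y) = 0, so (I - K) y = y and x = y is a particular solution; the full solution set is the line x = y + c·u = y + c·(1, 2, 2), c ∈ C.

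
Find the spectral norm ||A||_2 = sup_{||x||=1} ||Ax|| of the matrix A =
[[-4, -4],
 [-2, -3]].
||A||_2 = sqrt((45 + sqrt(1961))/2) ≈ 6.6814 (= sqrt(largest eigenvalue of A^T A))

||A||_2 = sigma_max(A) = sqrt(lambda_max(A^T A)). Form the symmetric matrix M = A^T A =
[[20, 22],
 [22, 25]].
Its characteristic polynomial (trace, determinant of M give the coefficients) is
  p(λ) = det(λ I - M) = λ^2 - 45λ + 16.
For λ^2 - 45λ + 16 the discriminant is 1961. It is nonnegative but not a perfect square, so the roots are real and irrational: λ = (45 ± sqrt(1961))/2 ≈ 44.6416, 0.3584.
So the eigenvalues of A^T A are ≈ 0.3584, 44.6416 (all ≥ 0, as they must be for A^T A). The largest is λ_max = (45 + sqrt(1961))/2 ≈ 44.6416, hence ||A||_2 = sqrt(λ_max) = sqrt((45 + sqrt(1961))/2) ≈ 6.6814.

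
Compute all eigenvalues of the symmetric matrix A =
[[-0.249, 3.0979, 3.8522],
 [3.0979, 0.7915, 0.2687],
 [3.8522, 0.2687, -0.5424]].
sigma(A) ≈ {-5, 0, 5}

A is real symmetric, so its spectrum consists of real eigenvalues. Expanding the characteristic polynomial of the displayed matrix gives
  det(λ I - A) = p(λ) = λ^3 + (0)λ^2 + (-25)λ + (0.002).
Solving p(λ) = 0 yields eigenvalues ≈ -5, 0, 5. (A is shown rounded to 4 decimals, so these recover the underlying integer eigenvalues to within that precision.)
Verification: the trace of A = 0 equals the sum of eigenvalues 0, and det(A) ≈ -0.0020 matches the eigenvalue product 0.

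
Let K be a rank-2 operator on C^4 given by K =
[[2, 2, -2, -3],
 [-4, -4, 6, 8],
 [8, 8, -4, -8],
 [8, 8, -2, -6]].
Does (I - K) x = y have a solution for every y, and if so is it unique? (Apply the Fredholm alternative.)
(I - K) is invertible (det(I - K) = -31 ≠ 0), so for every y in C^4 the equation (I - K) x = y has a unique solution.

K has rank 2 and factors as K = U V^T = u1 v1^T + u2 v2^T with u1 = (1, -3, 2, 1), v1 = (2, 2, -2, -3), u2 = (0, 1, 2, 3), v2 = (2, 2, 0, -1) (multiplying out reproduces the displayed K). The nonzero eigenvalues of U V^T coincide with those of the 2 x 2 matrix G = V^T U = [[v1·u1, v1·u2], [v2·u1, v2·u2]] = [[-11, -11], [-5, -1]], and by the Sylvester determinant identity det(I_4 - U V^T) = det(I_2 - V^T U) = det([[12, 11], [5, 2]]) = (12)(2) - (11)(5) = -31. (Direct check: I - K =
[[-1, -2, 2, 3],
 [4, 5, -6, -8],
 [-8, -8, 5, 8],
 [-8, -8, 2, 7]]
has determinant -31.) The finite-dimensional Fredholm alternative says: either (I - K) is invertible, or ker(I - K) ≠ {0} and then range(I - K) = ker((I - K)^*)^⊥, with dim ker(I - K) = dim ker((I - K)^*). Since det(I - K) ≠ 0, 1 is not an eigenvalue of K and ker(I - K) = {0}, so we are in the first case: for every y there is a unique x = (I - K)^(-1) y. (Explicitly, by the Woodbury identity, (I - U V^T)^(-1) = I + U (I_2 - G)^(-1) V^T.)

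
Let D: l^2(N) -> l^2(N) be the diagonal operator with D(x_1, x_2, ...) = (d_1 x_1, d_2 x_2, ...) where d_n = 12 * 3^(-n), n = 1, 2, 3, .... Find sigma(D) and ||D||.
sigma(D) = {12 * 3^(-n) : n ≥ 1} ∪ {0}; ||D|| = 4

A bounded diagonal operator on l^2 with diagonal entries d_n has spectrum equal to the closure of {d_n : n ≥ 1}: every d_n is an eigenvalue (with eigenvector e_n), so {d_n} ⊂ sigma(D); the spectrum is closed, so its closure is too; and for lambda not in the closure, (D - lambda I) has bounded inverse (the diagonal entries 1/(d_n - lambda) are bounded). For our sequence d_n = 12 * 3^(-n), n = 1, 2, 3, ...:
  - {d_n} = {12 * 3^(-n) : n ≥ 1}; the only limit point is 0
  - closure = {12 * 3^(-n) : n ≥ 1} ∪ {0}
For the norm: a diagonal operator has ||D|| = sup_n |d_n|. Here d_n = 12 * 3^(-n) is positive and decreasing, so sup_n |d_n| = d_1 = 12/3 = 4. So ||D|| = 4.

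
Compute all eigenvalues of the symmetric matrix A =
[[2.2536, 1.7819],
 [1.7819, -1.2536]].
sigma(A) ≈ {-2, 3}

A is real symmetric, so its spectrum consists of real eigenvalues. Expanding the characteristic polynomial of the displayed matrix gives
  det(λ I - A) = p(λ) = λ^2 + (-1)λ + (-6).
Solving p(λ) = 0 yields eigenvalues ≈ -2, 3. (A is shown rounded to 4 decimals, so these recover the underlying integer eigenvalues to within that precision.)
Verification: the trace of A = 1 equals the sum of eigenvalues 1, and det(A) ≈ -6.0003 matches the eigenvalue product -6.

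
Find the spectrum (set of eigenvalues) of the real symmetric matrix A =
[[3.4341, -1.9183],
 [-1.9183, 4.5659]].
sigma(A) ≈ {2, 6}

A is real symmetric, so its spectrum consists of real eigenvalues. Expanding the characteristic polynomial of the displayed matrix gives
  det(λ I - A) = p(λ) = λ^2 + (-8)λ + (12).
Solving p(λ) = 0 yields eigenvalues ≈ 2, 6. (A is shown rounded to 4 decimals, so these recover the underlying integer eigenvalues to within that precision.)
Verification: the trace of A = 8 equals the sum of eigenvalues 8, and det(A) ≈ 11.9999 matches the eigenvalue product 12.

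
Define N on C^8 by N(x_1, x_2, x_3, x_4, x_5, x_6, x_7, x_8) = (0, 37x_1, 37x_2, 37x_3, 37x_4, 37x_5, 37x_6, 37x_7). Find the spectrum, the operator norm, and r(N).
sigma(N) = {0}; ||N|| = 37; r(N) = 0. (N is nilpotent with N^8 = 0.)

On C^8, N is a strictly lower-triangular matrix with 37 on the subdiagonal and zeros elsewhere, so its characteristic polynomial is lambda^8 and every eigenvalue is 0: sigma(N) = {0}. For the operator norm, N e_i = 37e_{i+1} for i = 1, ..., 7 and N e_8 = 0, so the singular values of N are 37 (with multiplicity 7) and 0; hence ||N|| = 37. The spectral radius r(N) = max|lambda| = 0. Note ||N|| > r(N) — characteristic of non-normal nilpotent operators. Indeed N^8 = 0.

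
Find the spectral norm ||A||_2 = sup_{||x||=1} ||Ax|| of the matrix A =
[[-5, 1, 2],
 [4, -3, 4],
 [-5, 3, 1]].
||A||_2 ≈ 9.0814 (= sqrt(largest eigenvalue of A^T A))

||A||_2 = sigma_max(A) = sqrt(lambda_max(A^T A)). Form the symmetric matrix M = A^T A =
[[66, -32, 1],
 [-32, 19, -7],
 [1, -7, 21]].
Its characteristic polynomial (trace, sum of principal 2x2 minors, determinant of M give the coefficients) is
  p(λ) = det(λ I - M) = λ^3 - 106λ^2 + 1965λ - 2025.
No integer candidate from the rational root theorem (±divisors of 2025) is a root, so the roots are irrational. The cubic discriminant is Δ = 10869719625 > 0, so there are three distinct real roots. p(1) = -165 and p(2) = 1489 have opposite signs, so a root lies in (1, 2); Newton's method refines it to λ ≈ 1.0945. p(22) = 549 and p(23) = -737 have opposite signs, so a root lies in (22, 23); Newton's method refines it to λ ≈ 22.4343. p(82) = -2271 and p(83) = 2623 have opposite signs, so a root lies in (82, 83); Newton's method refines it to λ ≈ 82.4712. Check (Vieta): the three roots sum to 106, matching tr M = 106.
So the eigenvalues of A^T A are ≈ 1.0945, 22.4343, 82.4712 (all ≥ 0, as they must be for A^T A). The largest is λ_max ≈ 82.4712, hence ||A||_2 = sqrt(λ_max) ≈ 9.0814.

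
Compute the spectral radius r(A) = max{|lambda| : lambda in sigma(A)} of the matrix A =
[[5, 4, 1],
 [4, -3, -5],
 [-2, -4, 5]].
r(A) ≈ 8.2434

The eigenvalues of A are the roots of its characteristic polynomial. With M = A (coefficients from the trace, the sum of principal 2x2 minors, and det A):
  p(λ) = det(λ I - M) = λ^3 - 7λ^2 - 39λ + 237.
No integer candidate from the rational root theorem (±divisors of 237) is a root, so the roots are irrational. The cubic discriminant is Δ = 285024 > 0, so there are three distinct real roots. p(-7) = -176 and p(-6) = 3 have opposite signs, so a root lies in (-7, -6); Newton's method refines it to λ ≈ -6.0195. p(4) = 33 and p(5) = -8 have opposite signs, so a root lies in (4, 5); Newton's method refines it to λ ≈ 4.7762. p(8) = -11 and p(9) = 48 have opposite signs, so a root lies in (8, 9); Newton's method refines it to λ ≈ 8.2434. Check (Vieta): the three roots sum to 7, matching tr M = 7.
Thus the eigenvalues (to 4 decimals) are -6.0195 (modulus 6.0195); 4.7762 (modulus 4.7762); 8.2434 (modulus 8.2434). The spectral radius is the largest modulus: r(A) ≈ 8.2434. (Cross-check: r(A) ≤ ||A||_2 ≈ 8.776; equality holds whenever A is normal, though it can also hold for some non-normal A.)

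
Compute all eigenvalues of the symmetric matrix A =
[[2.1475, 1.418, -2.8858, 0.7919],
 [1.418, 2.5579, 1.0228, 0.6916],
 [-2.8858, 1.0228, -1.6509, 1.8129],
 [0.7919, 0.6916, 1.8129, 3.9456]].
sigma(A) ≈ {-4, 2, 4, 5}

A is real symmetric, so its spectrum consists of real eigenvalues. Expanding the characteristic polynomial of the displayed matrix gives
  det(λ I - A) = p(λ) = λ^4 + (-7)λ^3 + (-6)λ^2 + (112.003)λ + (-160.006).
Solving p(λ) = 0 yields eigenvalues ≈ -4, 2, 4, 5. (A is shown rounded to 4 decimals, so these recover the underlying integer eigenvalues to within that precision.)
Verification: the trace of A = 7 equals the sum of eigenvalues 7, and det(A) ≈ -160.0060 matches the eigenvalue product -160.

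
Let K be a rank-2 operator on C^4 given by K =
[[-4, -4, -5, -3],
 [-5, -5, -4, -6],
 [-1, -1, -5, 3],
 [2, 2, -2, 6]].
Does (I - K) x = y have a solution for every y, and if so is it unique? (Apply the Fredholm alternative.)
(I - K) is invertible (det(I - K) = -15 ≠ 0), so for every y in C^4 the equation (I - K) x = y has a unique solution.

K has rank 2 and factors as K = U V^T = u1 v1^T + u2 v2^T with u1 = (2, 1, 3, 2), v1 = (-1, -1, -2, 0), u2 = (1, 2, -1, -2), v2 = (-2, -2, -1, -3) (multiplying out reproduces the displayed K). The nonzero eigenvalues of U V^T coincide with those of the 2 x 2 matrix G = V^T U = [[v1·u1, v1·u2], [v2·u1, v2·u2]] = [[-9, -1], [-15, 1]], and by the Sylvester determinant identity det(I_4 - U V^T) = det(I_2 - V^T U) = det([[10, 1], [15, 0]]) = (10)(0) - (1)(15) = -15. (Direct check: I - K =
[[5, 4, 5, 3],
 [5, 6, 4, 6],
 [1, 1, 6, -3],
 [-2, -2, 2, -5]]
has determinant -15.) The finite-dimensional Fredholm alternative says: either (I - K) is invertible, or ker(I - K) ≠ {0} and then range(I - K) = ker((I - K)^*)^⊥, with dim ker(I - K) = dim ker((I - K)^*). Since det(I - K) ≠ 0, 1 is not an eigenvalue of K and ker(I - K) = {0}, so we are in the first case: for every y there is a unique x = (I - K)^(-1) y. (Explicitly, by the Woodbury identity, (I - U V^T)^(-1) = I + U (I_2 - G)^(-1) V^T.)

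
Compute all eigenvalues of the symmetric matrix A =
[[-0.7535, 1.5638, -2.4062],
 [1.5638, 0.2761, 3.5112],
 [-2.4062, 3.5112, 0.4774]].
sigma(A) ≈ {-5, 1, 4}

A is real symmetric, so its spectrum consists of real eigenvalues. Expanding the characteristic polynomial of the displayed matrix gives
  det(λ I - A) = p(λ) = λ^3 + (0)λ^2 + (-21)λ + (20).
Solving p(λ) = 0 yields eigenvalues ≈ -5, 1, 4. (A is shown rounded to 4 decimals, so these recover the underlying integer eigenvalues to within that precision.)
Verification: the trace of A = 0 equals the sum of eigenvalues 0, and det(A) ≈ -19.9998 matches the eigenvalue product -20.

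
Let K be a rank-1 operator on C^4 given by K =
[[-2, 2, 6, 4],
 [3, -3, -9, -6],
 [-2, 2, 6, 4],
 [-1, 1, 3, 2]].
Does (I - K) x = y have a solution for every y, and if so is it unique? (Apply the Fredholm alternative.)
(I - K) is invertible (det(I - K) = -2 ≠ 0), so for every y in C^4 the equation (I - K) x = y has a unique solution.

K has rank 1, so it is an outer product K = u v^T: every row of K is a multiple of one row vector. Reading off the entries, u = (2, -3, 2, 1) and v = (-1, 1, 3, 2) (row i of K equals u_i·v^T). A rank-one matrix u v^T satisfies K u = u (v·u) and kills the (3)-dimensional subspace v^⊥, so its characteristic polynomial is lambda^3 (lambda - v·u) with v·u = tr K = 3. Hence the eigenvalues of I - K are 1 (multiplicity 3) and 1 - (3) = -2, so det(I - K) = -2. (Direct check: I - K =
[[3, -2, -6, -4],
 [-3, 4, 9, 6],
 [2, -2, -5, -4],
 [1, -1, -3, -1]]
has determinant -2.) The finite-dimensional Fredholm alternative says: either (I - K) is invertible, or ker(I - K) ≠ {0} and then range(I - K) = ker((I - K)^*)^⊥, with dim ker(I - K) = dim ker((I - K)^*). Since det(I - K) ≠ 0, 1 is not an eigenvalue of K and ker(I - K) = {0}, so we are in the first case: for every y there is a unique x = (I - K)^(-1) y. Explicitly, by the Sherman–Morrison formula, (I - u v^T)^(-1) = I + u v^T/(1 - v·u), i.e. (I - K)^(-1) = I + K/(-2).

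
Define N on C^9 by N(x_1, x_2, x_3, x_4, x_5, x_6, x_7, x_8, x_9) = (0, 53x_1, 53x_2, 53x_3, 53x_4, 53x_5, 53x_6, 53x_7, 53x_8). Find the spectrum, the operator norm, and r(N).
sigma(N) = {0}; ||N|| = 53; r(N) = 0. (N is nilpotent with N^9 = 0.)

On C^9, N is a strictly lower-triangular matrix with 53 on the subdiagonal and zeros elsewhere, so its characteristic polynomial is lambda^9 and every eigenvalue is 0: sigma(N) = {0}. For the operator norm, N e_i = 53e_{i+1} for i = 1, ..., 8 and N e_9 = 0, so the singular values of N are 53 (with multiplicity 8) and 0; hence ||N|| = 53. The spectral radius r(N) = max|lambda| = 0. Note ||N|| > r(N) — characteristic of non-normal nilpotent operators. Indeed N^9 = 0.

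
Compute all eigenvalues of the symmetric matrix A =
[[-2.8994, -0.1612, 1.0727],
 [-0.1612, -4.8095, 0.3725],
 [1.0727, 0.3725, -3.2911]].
sigma(A) ≈ {-5, -4, -2}

A is real symmetric, so its spectrum consists of real eigenvalues. Expanding the characteristic polynomial of the displayed matrix gives
  det(λ I - A) = p(λ) = λ^3 + (11)λ^2 + (38)λ + (40).
Solving p(λ) = 0 yields eigenvalues ≈ -5, -4, -2. (A is shown rounded to 4 decimals, so these recover the underlying integer eigenvalues to within that precision.)
Verification: the trace of A = -11 equals the sum of eigenvalues -11, and det(A) ≈ -40.0001 matches the eigenvalue product -40.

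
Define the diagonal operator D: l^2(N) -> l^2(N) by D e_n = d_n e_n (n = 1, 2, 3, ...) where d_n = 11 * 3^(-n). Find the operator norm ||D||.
||D|| = 11/3 (attained at n = 1)

For D diagonal, ||D|| = sup_n |d_n|. The sequence d_n = 11 * 3^(-n) is positive and strictly decreasing (ratio 3^(-1) < 1), so the supremum is d_1 = 11/3. Hence ||D|| = 11/3.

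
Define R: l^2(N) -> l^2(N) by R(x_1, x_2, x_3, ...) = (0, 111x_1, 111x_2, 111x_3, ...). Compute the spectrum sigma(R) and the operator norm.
sigma(R) = closed disk {z in C : |z| ≤ 111}; ||R|| = 111

Note R = 111·U where U is the unit right shift (U x)_k = x_{k-1} (with x_0 := 0); so ||R|| = 111||U|| and sigma(R) = 111·sigma(U). ||R x||^2 = sum_{k≥1} |111x_k|^2 = 12321||x||^2, so ||R|| = 111 and sigma(R) ⊂ {|z| ≤ 111}. For any |lambda| < 111, the equation (R - lambda I) x = 0 forces x_1 = 0, then 111x_k = lambda x_{k+1} ⇒ x = 0, so R has no eigenvalues. But (R - lambda I) is not surjective for |lambda| < 111: solving (R - lambda I) x = e_1 would require x_n proportional to (lambda/111)^(-n), which is not in l^2. So every |lambda| < 111 lies in the residual spectrum. The boundary |lambda| = 111 is in the approximate point spectrum (the spectrum is closed). Hence sigma(R) is the closed disk of radius 111.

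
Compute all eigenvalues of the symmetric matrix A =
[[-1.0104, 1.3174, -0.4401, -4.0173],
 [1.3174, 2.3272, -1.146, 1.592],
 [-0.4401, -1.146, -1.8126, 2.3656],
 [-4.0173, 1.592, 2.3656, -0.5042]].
sigma(A) ≈ {-6, -2, 3, 4}

A is real symmetric, so its spectrum consists of real eigenvalues. Expanding the characteristic polynomial of the displayed matrix gives
  det(λ I - A) = p(λ) = λ^4 + (1)λ^3 + (-32)λ^2 + (12)λ + (144.0012).
Solving p(λ) = 0 yields eigenvalues ≈ -6, -2, 3, 4. (A is shown rounded to 4 decimals, so these recover the underlying integer eigenvalues to within that precision.)
Verification: the trace of A = -1 equals the sum of eigenvalues -1, and det(A) ≈ 144.0012 matches the eigenvalue product 144.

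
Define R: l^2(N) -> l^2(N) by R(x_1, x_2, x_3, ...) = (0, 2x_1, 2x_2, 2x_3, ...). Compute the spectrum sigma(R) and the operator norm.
sigma(R) = closed disk {z in C : |z| ≤ 2}; ||R|| = 2

Note R = 2·U where U is the unit right shift (U x)_k = x_{k-1} (with x_0 := 0); so ||R|| = 2||U|| and sigma(R) = 2·sigma(U). ||R x||^2 = sum_{k≥1} |2x_k|^2 = 4||x||^2, so ||R|| = 2 and sigma(R) ⊂ {|z| ≤ 2}. For any |lambda| < 2, the equation (R - lambda I) x = 0 forces x_1 = 0, then 2x_k = lambda x_{k+1} ⇒ x = 0, so R has no eigenvalues. But (R - lambda I) is not surjective for |lambda| < 2: solving (R - lambda I) x = e_1 would require x_n proportional to (lambda/2)^(-n), which is not in l^2. So every |lambda| < 2 lies in the residual spectrum. The boundary |lambda| = 2 is in the approximate point spectrum (the spectrum is closed). Hence sigma(R) is the closed disk of radius 2.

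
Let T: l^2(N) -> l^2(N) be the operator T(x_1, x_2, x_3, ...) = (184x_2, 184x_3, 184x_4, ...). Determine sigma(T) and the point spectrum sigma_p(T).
sigma(T) = closed disk {z in C : |z| ≤ 184}; sigma_p(T) = open disk {z in C : |z| < 184}

Note T = 184·V where V is the unit left shift (V x)_k = x_{k+1}; so sigma(T) = 184·sigma(V) and ||T|| = 184||V||. ||T x||^2 = 33856sum_{k≥2} |x_k|^2 ≤ 33856||x||^2, with equality on {x : x_1 = 0}, so ||T|| = 184. For any lambda with |lambda| < 184, set r = lambda/184 (|r| < 1); the vector x = (1, r, r^2, ...) is in l^2 and satisfies T x = 184(r, r^2, ...) = lambda x, so lambda is an eigenvalue. On the boundary |lambda| = 184 the geometric series diverges, so no l^2 eigenvector exists, but these lambda lie in the approximate point spectrum. Hence sigma(T) is the closed disk of radius 184 and sigma_p(T) is the open disk.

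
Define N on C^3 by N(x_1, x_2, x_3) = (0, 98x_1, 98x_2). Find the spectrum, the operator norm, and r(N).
sigma(N) = {0}; ||N|| = 98; r(N) = 0. (N is nilpotent with N^3 = 0.)

On C^3, N is a strictly lower-triangular matrix with 98 on the subdiagonal and zeros elsewhere, so its characteristic polynomial is lambda^3 and every eigenvalue is 0: sigma(N) = {0}. For the operator norm, N e_i = 98e_{i+1} for i = 1, ..., 2 and N e_3 = 0, so the singular values of N are 98 (with multiplicity 2) and 0; hence ||N|| = 98. The spectral radius r(N) = max|lambda| = 0. Note ||N|| > r(N) — characteristic of non-normal nilpotent operators. Indeed N^3 = 0.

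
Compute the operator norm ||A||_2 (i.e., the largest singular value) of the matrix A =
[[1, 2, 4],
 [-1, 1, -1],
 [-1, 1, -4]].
||A||_2 ≈ 5.9811 (= sqrt(largest eigenvalue of A^T A))

||A||_2 = sigma_max(A) = sqrt(lambda_max(A^T A)). Form the symmetric matrix M = A^T A =
[[3, 0, 9],
 [0, 6, 3],
 [9, 3, 33]].
Its characteristic polynomial (trace, sum of principal 2x2 minors, determinant of M give the coefficients) is
  p(λ) = det(λ I - M) = λ^3 - 42λ^2 + 225λ - 81.
No integer candidate from the rational root theorem (±divisors of 81) is a root, so the roots are irrational. The cubic discriminant is Δ = 33336441 > 0, so there are three distinct real roots. p(0) = -81 and p(1) = 103 have opposite signs, so a root lies in (0, 1); Newton's method refines it to λ ≈ 0.3878. p(5) = 119 and p(6) = -27 have opposite signs, so a root lies in (5, 6); Newton's method refines it to λ ≈ 5.8384. p(35) = -781 and p(36) = 243 have opposite signs, so a root lies in (35, 36); Newton's method refines it to λ ≈ 35.7738. Check (Vieta): the three roots sum to 42, matching tr M = 42.
So the eigenvalues of A^T A are ≈ 0.3878, 5.8384, 35.7738 (all ≥ 0, as they must be for A^T A). The largest is λ_max ≈ 35.7738, hence ||A||_2 = sqrt(λ_max) ≈ 5.9811.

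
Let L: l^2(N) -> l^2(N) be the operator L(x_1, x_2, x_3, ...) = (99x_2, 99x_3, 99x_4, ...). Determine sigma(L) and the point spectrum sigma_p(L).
sigma(L) = closed disk {z in C : |z| ≤ 99}; sigma_p(L) = open disk {z in C : |z| < 99}

Note L = 99·V where V is the unit left shift (V x)_k = x_{k+1}; so sigma(L) = 99·sigma(V) and ||L|| = 99||V||. ||L x||^2 = 9801sum_{k≥2} |x_k|^2 ≤ 9801||x||^2, with equality on {x : x_1 = 0}, so ||L|| = 99. For any lambda with |lambda| < 99, set r = lambda/99 (|r| < 1); the vector x = (1, r, r^2, ...) is in l^2 and satisfies L x = 99(r, r^2, ...) = lambda x, so lambda is an eigenvalue. On the boundary |lambda| = 99 the geometric series diverges, so no l^2 eigenvector exists, but these lambda lie in the approximate point spectrum. Hence sigma(L) is the closed disk of radius 99 and sigma_p(L) is the open disk.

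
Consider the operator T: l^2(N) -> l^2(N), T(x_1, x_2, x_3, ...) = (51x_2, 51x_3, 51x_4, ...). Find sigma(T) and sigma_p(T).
sigma(T) = closed disk {z in C : |z| ≤ 51}; sigma_p(T) = open disk {z in C : |z| < 51}

Note T = 51·V where V is the unit left shift (V x)_k = x_{k+1}; so sigma(T) = 51·sigma(V) and ||T|| = 51||V||. ||T x||^2 = 2601sum_{k≥2} |x_k|^2 ≤ 2601||x||^2, with equality on {x : x_1 = 0}, so ||T|| = 51. For any lambda with |lambda| < 51, set r = lambda/51 (|r| < 1); the vector x = (1, r, r^2, ...) is in l^2 and satisfies T x = 51(r, r^2, ...) = lambda x, so lambda is an eigenvalue. On the boundary |lambda| = 51 the geometric series diverges, so no l^2 eigenvector exists, but these lambda lie in the approximate point spectrum. Hence sigma(T) is the closed disk of radius 51 and sigma_p(T) is the open disk.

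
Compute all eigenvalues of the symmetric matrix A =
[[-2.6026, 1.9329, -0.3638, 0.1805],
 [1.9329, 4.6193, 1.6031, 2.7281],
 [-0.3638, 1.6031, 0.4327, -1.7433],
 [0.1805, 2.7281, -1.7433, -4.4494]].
sigma(A) ≈ {-6, -3, 1, 6}

A is real symmetric, so its spectrum consists of real eigenvalues. Expanding the characteristic polynomial of the displayed matrix gives
  det(λ I - A) = p(λ) = λ^4 + (2)λ^3 + (-39)λ^2 + (-72)λ + (108.009).
Solving p(λ) = 0 yields eigenvalues ≈ -6, -3, 1, 6. (A is shown rounded to 4 decimals, so these recover the underlying integer eigenvalues to within that precision.)
Verification: the trace of A = -2 equals the sum of eigenvalues -2, and det(A) ≈ 108.0090 matches the eigenvalue product 108.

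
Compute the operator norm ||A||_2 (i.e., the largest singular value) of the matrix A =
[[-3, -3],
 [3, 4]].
||A||_2 = sqrt((43 + sqrt(1813))/2) ≈ 6.5414 (= sqrt(largest eigenvalue of A^T A))

||A||_2 = sigma_max(A) = sqrt(lambda_max(A^T A)). Form the symmetric matrix M = A^T A =
[[18, 21],
 [21, 25]].
Its characteristic polynomial (trace, determinant of M give the coefficients) is
  p(λ) = det(λ I - M) = λ^2 - 43λ + 9.
For λ^2 - 43λ + 9 the discriminant is 1813. It is nonnegative but not a perfect square, so the roots are real and irrational: λ = (43 ± sqrt(1813))/2 ≈ 42.7897, 0.2103.
So the eigenvalues of A^T A are ≈ 0.2103, 42.7897 (all ≥ 0, as they must be for A^T A). The largest is λ_max = (43 + sqrt(1813))/2 ≈ 42.7897, hence ||A||_2 = sqrt(λ_max) = sqrt((43 + sqrt(1813))/2) ≈ 6.5414.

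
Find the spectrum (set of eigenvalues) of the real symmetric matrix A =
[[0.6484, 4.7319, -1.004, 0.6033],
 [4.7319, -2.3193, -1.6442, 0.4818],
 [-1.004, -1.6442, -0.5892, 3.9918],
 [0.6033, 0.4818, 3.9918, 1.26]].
sigma(A) ≈ {-6, -4, 4, 5}

A is real symmetric, so its spectrum consists of real eigenvalues. Expanding the characteristic polynomial of the displayed matrix gives
  det(λ I - A) = p(λ) = λ^4 + (1)λ^3 + (-46)λ^2 + (-16.0036)λ + (480.0014).
Solving p(λ) = 0 yields eigenvalues ≈ -6, -4, 4, 5. (A is shown rounded to 4 decimals, so these recover the underlying integer eigenvalues to within that precision.)
Verification: the trace of A = -1 equals the sum of eigenvalues -1, and det(A) ≈ 480.0014 matches the eigenvalue product 480.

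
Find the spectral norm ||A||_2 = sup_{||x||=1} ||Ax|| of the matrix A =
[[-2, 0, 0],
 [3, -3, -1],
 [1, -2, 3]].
||A||_2 ≈ 4.9805 (= sqrt(largest eigenvalue of A^T A))

||A||_2 = sigma_max(A) = sqrt(lambda_max(A^T A)). Form the symmetric matrix M = A^T A =
[[14, -11, 0],
 [-11, 13, -3],
 [0, -3, 10]].
Its characteristic polynomial (trace, sum of principal 2x2 minors, determinant of M give the coefficients) is
  p(λ) = det(λ I - M) = λ^3 - 37λ^2 + 322λ - 484.
No integer candidate from the rational root theorem (±divisors of 484) is a root, so the roots are irrational. The cubic discriminant is Δ = 7804052 > 0, so there are three distinct real roots. p(1) = -198 and p(2) = 20 have opposite signs, so a root lies in (1, 2); Newton's method refines it to λ ≈ 1.8943. p(10) = 36 and p(11) = -88 have opposite signs, so a root lies in (10, 11); Newton's method refines it to λ ≈ 10.3. p(24) = -244 and p(25) = 66 have opposite signs, so a root lies in (24, 25); Newton's method refines it to λ ≈ 24.8057. Check (Vieta): the three roots sum to 37, matching tr M = 37.
So the eigenvalues of A^T A are ≈ 1.8943, 10.3, 24.8057 (all ≥ 0, as they must be for A^T A). The largest is λ_max ≈ 24.8057, hence ||A||_2 = sqrt(λ_max) ≈ 4.9805.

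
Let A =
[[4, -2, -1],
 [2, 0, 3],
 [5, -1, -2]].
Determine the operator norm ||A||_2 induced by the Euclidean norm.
||A||_2 ≈ 7.1383 (= sqrt(largest eigenvalue of A^T A))

||A||_2 = sigma_max(A) = sqrt(lambda_max(A^T A)). Form the symmetric matrix M = A^T A =
[[45, -13, -8],
 [-13, 5, 4],
 [-8, 4, 14]].
Its characteristic polynomial (trace, sum of principal 2x2 minors, determinant of M give the coefficients) is
  p(λ) = det(λ I - M) = λ^3 - 64λ^2 + 676λ - 576.
No integer candidate from the rational root theorem (±divisors of 576) is a root, so the roots are irrational. The cubic discriminant is Δ = 471734016 > 0, so there are three distinct real roots. p(0) = -576 and p(1) = 37 have opposite signs, so a root lies in (0, 1); Newton's method refines it to λ ≈ 0.9333. p(12) = 48 and p(13) = -407 have opposite signs, so a root lies in (12, 13); Newton's method refines it to λ ≈ 12.1113. p(50) = -1776 and p(51) = 87 have opposite signs, so a root lies in (50, 51); Newton's method refines it to λ ≈ 50.9553. Check (Vieta): the three roots sum to 64, matching tr M = 64.
So the eigenvalues of A^T A are ≈ 0.9333, 12.1113, 50.9553 (all ≥ 0, as they must be for A^T A). The largest is λ_max ≈ 50.9553, hence ||A||_2 = sqrt(λ_max) ≈ 7.1383.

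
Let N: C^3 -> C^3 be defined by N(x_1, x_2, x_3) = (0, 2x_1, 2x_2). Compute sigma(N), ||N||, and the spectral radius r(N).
sigma(N) = {0}; ||N|| = 2; r(N) = 0. (N is nilpotent with N^3 = 0.)

On C^3, N is a strictly lower-triangular matrix with 2 on the subdiagonal and zeros elsewhere, so its characteristic polynomial is lambda^3 and every eigenvalue is 0: sigma(N) = {0}. For the operator norm, N e_i = 2e_{i+1} for i = 1, ..., 2 and N e_3 = 0, so the singular values of N are 2 (with multiplicity 2) and 0; hence ||N|| = 2. The spectral radius r(N) = max|lambda| = 0. Note ||N|| > r(N) — characteristic of non-normal nilpotent operators. Indeed N^3 = 0.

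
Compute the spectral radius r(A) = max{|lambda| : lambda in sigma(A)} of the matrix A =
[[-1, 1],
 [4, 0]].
r(A) = (1 + sqrt(17))/2 ≈ 2.5616

The eigenvalues of A are the roots of its characteristic polynomial. With M = A (coefficients from the trace and determinant):
  p(λ) = det(λ I - M) = λ^2 + λ - 4.
For λ^2 + λ - 4 the discriminant is 17. It is nonnegative but not a perfect square, so the roots are real and irrational: λ = (-1 ± sqrt(17))/2 ≈ 1.5616, -2.5616.
Thus the eigenvalues (to 4 decimals) are 1.5616 (modulus 1.5616); -2.5616 (modulus 2.5616). The spectral radius is the largest modulus: r(A) = (1 + sqrt(17))/2 ≈ 2.5616. (Cross-check: r(A) ≤ ||A||_2 ≈ 4.1306; equality holds whenever A is normal, though it can also hold for some non-normal A.)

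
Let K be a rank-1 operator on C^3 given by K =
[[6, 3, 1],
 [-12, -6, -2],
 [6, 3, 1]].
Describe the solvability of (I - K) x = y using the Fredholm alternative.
(I - K) is singular (det(I - K) = 0, i.e. 1 ∈ sigma(K)). (I - K) x = y is solvable iff y ⊥ ker((I - K)^*) = span{(6, 3, 1)}, i.e. iff 6y_1 + 3y_2 + y_3 = 0. When solvable, the solutions are x = y + c·(1, -2, 1), c arbitrary (ker(I - K) = span{(1, -2, 1)}, dimension 1).

K has rank 1, so it is an outer product K = u v^T: every row of K is a multiple of one row vector. Reading off the entries, u = (1, -2, 1) and v = (6, 3, 1) (row i of K equals u_i·v^T). A rank-one matrix u v^T satisfies K u = u (v·u) and kills the (2)-dimensional subspace v^⊥, so its characteristic polynomial is lambda^2 (lambda - v·u) with v·u = tr K = 1. Hence the eigenvalues of I - K are 1 (multiplicity 2) and 1 - (1) = 0, so det(I - K) = 0. (Direct check: I - K =
[[-5, -3, -1],
 [12, 7, 2],
 [-6, -3, 0]]
has determinant 0.) So 1 is an eigenvalue of K and (I - K) is not invertible. The finite-dimensional Fredholm alternative says: either (I - K) is invertible, or ker(I - K) ≠ {0} and then range(I - K) = ker((I - K)^*)^⊥, with dim ker(I - K) = dim ker((I - K)^*). We are in the second case, so we need both kernels. Kernel of I - K: (I - K) u = u - u (v·u) = u - u = 0, so ker(I - K) = span{u} = span{(1, -2, 1)} (it is exactly 1-dimensional because rank(I - K) = 2). Kernel of the adjoint: K is real, so (I - K)^* = I - K^T = I - v u^T, and (I - v u^T) v = v - v (u·v) = 0; hence ker((I - K)^*) = span{v} = span{(6, 3, 1)}. Therefore (I - K) x = y is solvable iff <y, v> = 0, i.e. iff 6y_1 + 3y_2 + y_3 = 0. When this holds, K y = u (v·y) = 0, so (I - K) y = y and x = y is a particular solution; the full solution set is the line x = y + c·u = y + c·(1, -2, 1), c ∈ C.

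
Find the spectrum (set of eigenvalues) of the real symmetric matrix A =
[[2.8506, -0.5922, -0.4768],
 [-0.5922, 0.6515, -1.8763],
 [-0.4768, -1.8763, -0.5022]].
sigma(A) ≈ {-2, 2, 3}

A is real symmetric, so its spectrum consists of real eigenvalues. Expanding the characteristic polynomial of the displayed matrix gives
  det(λ I - A) = p(λ) = λ^3 + (-3)λ^2 + (-4)λ + (12).
Solving p(λ) = 0 yields eigenvalues ≈ -2, 2, 3. (A is shown rounded to 4 decimals, so these recover the underlying integer eigenvalues to within that precision.)
Verification: the trace of A = 3 equals the sum of eigenvalues 3, and det(A) ≈ -11.9998 matches the eigenvalue product -12.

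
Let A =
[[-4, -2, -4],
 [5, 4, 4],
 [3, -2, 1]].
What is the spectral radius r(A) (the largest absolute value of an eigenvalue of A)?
r(A) ≈ 3.9003

The eigenvalues of A are the roots of its characteristic polynomial. With M = A (coefficients from the trace, the sum of principal 2x2 minors, and det A):
  p(λ) = det(λ I - M) = λ^3 - λ^2 + 14λ - 26.
No integer candidate from the rational root theorem (±divisors of 26) is a root, so the roots are irrational. The cubic discriminant is Δ = -22584 < 0, so there is one real root and a complex-conjugate pair. p(1) = -12 and p(2) = 6 have opposite signs, so a root lies in (1, 2); Newton's method refines it to λ ≈ 1.7092. Dividing out (λ - (1.7092)) leaves approximately λ^2 + 0.7092λ + 15.2121. For λ^2 + 0.7092λ + 15.2121 the discriminant is -60.3454. It is negative, so the remaining roots are the complex-conjugate pair λ ≈ -0.3546 ± 3.8841i. Their product equals the constant term, so |λ|^2 ≈ 15.2121 and |λ| ≈ 3.9003.
Thus the eigenvalues (to 4 decimals) are 1.7092 (modulus 1.7092); -0.3546 ± 3.8841i (modulus 3.9003). The spectral radius is the largest modulus: r(A) ≈ 3.9003. (Cross-check: r(A) ≤ ||A||_2 ≈ 9.7432; equality holds whenever A is normal, though it can also hold for some non-normal A.)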